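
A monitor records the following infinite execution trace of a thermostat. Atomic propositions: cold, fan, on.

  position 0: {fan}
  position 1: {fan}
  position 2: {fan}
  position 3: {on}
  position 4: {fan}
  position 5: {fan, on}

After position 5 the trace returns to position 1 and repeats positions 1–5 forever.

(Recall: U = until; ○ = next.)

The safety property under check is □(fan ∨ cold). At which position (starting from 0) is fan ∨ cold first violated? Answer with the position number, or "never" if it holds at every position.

3

Check fan ∨ cold at each position in order: 0 ✓, 1 ✓, 2 ✓.
At position 3 the labels are {on}, so fan ∨ cold is false there. This is the first violation.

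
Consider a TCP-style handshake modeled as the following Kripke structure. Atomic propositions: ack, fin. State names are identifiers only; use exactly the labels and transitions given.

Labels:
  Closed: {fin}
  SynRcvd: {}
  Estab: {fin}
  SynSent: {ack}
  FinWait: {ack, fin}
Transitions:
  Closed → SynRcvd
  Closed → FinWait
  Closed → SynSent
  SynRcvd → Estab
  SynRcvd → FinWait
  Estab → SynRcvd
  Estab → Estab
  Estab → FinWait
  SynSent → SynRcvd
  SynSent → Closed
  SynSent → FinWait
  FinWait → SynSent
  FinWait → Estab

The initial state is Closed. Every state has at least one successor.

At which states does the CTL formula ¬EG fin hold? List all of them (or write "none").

{SynRcvd, SynSent}

States satisfying fin: {Closed, Estab, FinWait}.
States satisfying EG fin: {Closed, Estab, FinWait}.
States satisfying ¬EG fin: {SynRcvd, SynSent}.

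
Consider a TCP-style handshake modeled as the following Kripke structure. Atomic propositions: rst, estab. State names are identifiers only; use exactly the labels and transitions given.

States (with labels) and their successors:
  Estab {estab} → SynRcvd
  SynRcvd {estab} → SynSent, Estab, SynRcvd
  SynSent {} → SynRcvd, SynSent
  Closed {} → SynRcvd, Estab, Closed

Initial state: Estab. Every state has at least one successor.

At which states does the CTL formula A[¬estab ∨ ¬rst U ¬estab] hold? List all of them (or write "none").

{SynSent, Closed}

States satisfying ¬estab ∨ ¬rst: {Estab, SynRcvd, SynSent, Closed}.
States satisfying ¬estab: {SynSent, Closed}.
States satisfying A[¬estab ∨ ¬rst U ¬estab]: {SynSent, Closed}.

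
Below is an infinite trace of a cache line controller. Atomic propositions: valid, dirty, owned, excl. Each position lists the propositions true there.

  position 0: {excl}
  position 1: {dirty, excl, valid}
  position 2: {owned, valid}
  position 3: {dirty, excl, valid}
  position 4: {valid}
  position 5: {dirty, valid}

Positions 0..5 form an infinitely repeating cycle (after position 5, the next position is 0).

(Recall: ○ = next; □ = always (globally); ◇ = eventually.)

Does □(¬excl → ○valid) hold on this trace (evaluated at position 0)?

Violated

¬excl → ○valid must hold at every position from 0 onward. It fails at position 5, so □(¬excl → ○valid) is false.
Positions where ¬excl holds: 2, 4, 5.
Check ○valid at each: 2→ok, 4→ok, 5→fails.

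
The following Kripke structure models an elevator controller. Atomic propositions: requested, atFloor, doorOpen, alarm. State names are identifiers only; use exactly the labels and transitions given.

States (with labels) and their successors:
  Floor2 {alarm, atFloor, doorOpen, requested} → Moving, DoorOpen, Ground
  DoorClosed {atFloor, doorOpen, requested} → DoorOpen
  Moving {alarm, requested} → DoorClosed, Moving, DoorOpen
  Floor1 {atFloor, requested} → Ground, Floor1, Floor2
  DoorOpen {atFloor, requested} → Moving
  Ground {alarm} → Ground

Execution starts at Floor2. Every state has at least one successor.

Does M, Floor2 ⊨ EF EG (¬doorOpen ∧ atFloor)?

No

States satisfying EG (¬doorOpen ∧ atFloor): {Floor1}.
States satisfying EF EG (¬doorOpen ∧ atFloor): {Floor1}.
No suitable path/successor from Floor2 witnesses the formula.
Floor2 ∉ Sat(EF EG (¬doorOpen ∧ atFloor)).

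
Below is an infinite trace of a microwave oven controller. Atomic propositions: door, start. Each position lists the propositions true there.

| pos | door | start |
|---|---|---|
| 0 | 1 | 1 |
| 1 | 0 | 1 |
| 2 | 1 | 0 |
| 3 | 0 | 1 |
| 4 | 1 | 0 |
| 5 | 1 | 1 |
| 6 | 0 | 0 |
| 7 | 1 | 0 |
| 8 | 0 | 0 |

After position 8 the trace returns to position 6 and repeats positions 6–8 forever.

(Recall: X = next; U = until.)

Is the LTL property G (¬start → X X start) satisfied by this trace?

¬start → X X start must hold at every position from 0 onward. It fails at position 2, so G (¬start → X X start) is false.
Positions where ¬start holds: 2, 4, 6, 7, 8.
Check X X start at each: 2→fails, 4→fails, 6→fails, 7→fails, 8→fails.

Violated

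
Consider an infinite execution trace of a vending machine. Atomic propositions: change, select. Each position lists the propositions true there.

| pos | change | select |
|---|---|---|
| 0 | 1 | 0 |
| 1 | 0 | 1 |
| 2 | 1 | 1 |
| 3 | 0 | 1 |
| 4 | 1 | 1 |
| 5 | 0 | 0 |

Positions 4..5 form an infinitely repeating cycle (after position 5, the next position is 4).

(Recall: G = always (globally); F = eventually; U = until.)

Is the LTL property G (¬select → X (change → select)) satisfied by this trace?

Holds

¬select → X (change → select) holds at every position 0..5, and those are all positions ever visited, so G (¬select → X (change → select)) holds.
Positions where ¬select holds: 0, 5.
Check X (change → select) at each: 0→ok, 5→ok.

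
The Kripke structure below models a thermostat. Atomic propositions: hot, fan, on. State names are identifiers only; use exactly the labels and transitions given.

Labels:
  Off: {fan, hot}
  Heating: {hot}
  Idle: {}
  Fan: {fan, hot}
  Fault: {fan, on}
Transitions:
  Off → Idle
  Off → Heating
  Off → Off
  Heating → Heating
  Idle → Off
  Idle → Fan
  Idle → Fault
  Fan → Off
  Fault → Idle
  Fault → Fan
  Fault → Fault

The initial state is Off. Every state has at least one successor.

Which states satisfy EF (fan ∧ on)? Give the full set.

States satisfying fan ∧ on: {Fault}.
States satisfying EF (fan ∧ on): {Off, Idle, Fan, Fault}.

{Off, Idle, Fan, Fault}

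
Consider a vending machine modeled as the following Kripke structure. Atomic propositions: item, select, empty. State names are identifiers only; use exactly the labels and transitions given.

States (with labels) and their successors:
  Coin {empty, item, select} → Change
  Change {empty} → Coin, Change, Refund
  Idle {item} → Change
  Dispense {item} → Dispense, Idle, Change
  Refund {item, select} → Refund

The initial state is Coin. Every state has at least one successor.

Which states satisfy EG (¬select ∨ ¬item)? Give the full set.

{Change, Idle, Dispense}

States satisfying ¬select ∨ ¬item: {Change, Idle, Dispense}.
States satisfying EG (¬select ∨ ¬item): {Change, Idle, Dispense}.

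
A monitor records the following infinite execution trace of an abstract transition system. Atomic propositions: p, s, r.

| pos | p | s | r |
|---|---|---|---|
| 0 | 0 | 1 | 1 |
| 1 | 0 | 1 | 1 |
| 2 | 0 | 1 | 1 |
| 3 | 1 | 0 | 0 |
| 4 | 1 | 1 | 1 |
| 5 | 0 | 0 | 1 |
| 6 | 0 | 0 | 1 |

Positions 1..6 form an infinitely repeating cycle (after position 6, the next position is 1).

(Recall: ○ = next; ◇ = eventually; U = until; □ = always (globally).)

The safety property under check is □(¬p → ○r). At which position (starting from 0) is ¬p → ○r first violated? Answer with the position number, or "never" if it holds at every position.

2

Check ¬p → ○r at each position in order: 0 ✓, 1 ✓.
At position 2 the labels are {r, s} and the next position 3 has {p}, so ¬p → ○r is false there. This is the first violation.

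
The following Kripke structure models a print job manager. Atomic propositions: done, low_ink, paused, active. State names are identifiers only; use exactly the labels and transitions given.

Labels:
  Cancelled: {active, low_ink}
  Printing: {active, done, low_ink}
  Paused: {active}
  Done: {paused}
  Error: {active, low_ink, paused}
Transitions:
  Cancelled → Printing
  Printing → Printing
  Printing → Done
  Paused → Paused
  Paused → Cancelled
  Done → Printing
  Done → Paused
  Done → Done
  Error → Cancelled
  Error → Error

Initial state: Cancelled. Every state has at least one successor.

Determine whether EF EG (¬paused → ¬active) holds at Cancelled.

States satisfying EG (¬paused → ¬active): {Done, Error}.
States satisfying EF EG (¬paused → ¬active): {Cancelled, Printing, Paused, Done, Error}.
Some path from Cancelled reaches a state where EG (¬paused → ¬active) holds.
Cancelled ∈ Sat(EF EG (¬paused → ¬active)).

Holds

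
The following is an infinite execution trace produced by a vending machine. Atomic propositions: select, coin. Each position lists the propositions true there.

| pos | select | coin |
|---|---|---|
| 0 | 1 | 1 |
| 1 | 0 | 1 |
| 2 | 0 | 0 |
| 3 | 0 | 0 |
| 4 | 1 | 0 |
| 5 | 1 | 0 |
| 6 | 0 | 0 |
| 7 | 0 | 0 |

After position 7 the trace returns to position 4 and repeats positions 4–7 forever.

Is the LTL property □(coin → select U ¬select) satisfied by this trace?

coin → select U ¬select holds at every position 0..7, and those are all positions ever visited, so □(coin → select U ¬select) holds.
Positions where coin holds: 0, 1.
Check select U ¬select at each: 0→ok, 1→ok.

Satisfied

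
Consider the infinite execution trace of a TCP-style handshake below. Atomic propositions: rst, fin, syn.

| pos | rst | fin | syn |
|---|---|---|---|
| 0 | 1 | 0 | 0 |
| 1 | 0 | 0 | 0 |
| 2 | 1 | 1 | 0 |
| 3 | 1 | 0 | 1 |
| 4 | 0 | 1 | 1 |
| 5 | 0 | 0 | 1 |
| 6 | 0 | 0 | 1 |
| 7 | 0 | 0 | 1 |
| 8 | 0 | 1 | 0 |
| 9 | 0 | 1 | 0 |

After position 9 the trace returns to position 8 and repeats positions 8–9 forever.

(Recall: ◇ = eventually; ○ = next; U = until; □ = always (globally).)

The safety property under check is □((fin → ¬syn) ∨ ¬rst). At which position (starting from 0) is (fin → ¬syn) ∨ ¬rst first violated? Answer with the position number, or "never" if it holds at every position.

never

(fin → ¬syn) ∨ ¬rst holds at every position 0..9, and those are all the positions the trace ever visits, so the invariant □((fin → ¬syn) ∨ ¬rst) is never violated.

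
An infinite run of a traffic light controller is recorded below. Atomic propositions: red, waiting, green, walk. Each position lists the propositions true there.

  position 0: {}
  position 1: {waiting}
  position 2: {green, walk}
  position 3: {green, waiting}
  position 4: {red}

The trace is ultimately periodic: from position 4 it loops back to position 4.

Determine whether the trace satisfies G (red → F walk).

Violated

red → F walk must hold at every position from 0 onward. It fails at position 4, so G (red → F walk) is false.
Positions where red holds: 4.
Check F walk at each: 4→fails.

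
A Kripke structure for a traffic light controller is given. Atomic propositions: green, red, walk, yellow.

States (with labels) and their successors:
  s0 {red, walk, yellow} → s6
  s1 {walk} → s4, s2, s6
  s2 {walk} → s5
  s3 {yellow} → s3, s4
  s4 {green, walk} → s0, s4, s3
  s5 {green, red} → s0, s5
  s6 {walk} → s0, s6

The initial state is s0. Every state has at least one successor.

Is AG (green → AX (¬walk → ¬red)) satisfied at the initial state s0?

States satisfying green → AX (¬walk → ¬red): {s0, s1, s2, s3, s4, s6}.
States satisfying AG (green → AX (¬walk → ¬red)): {s0, s3, s4, s6}.
Every state reachable from s0 satisfies green → AX (¬walk → ¬red).
s0 ∈ Sat(AG (green → AX (¬walk → ¬red))).

Satisfied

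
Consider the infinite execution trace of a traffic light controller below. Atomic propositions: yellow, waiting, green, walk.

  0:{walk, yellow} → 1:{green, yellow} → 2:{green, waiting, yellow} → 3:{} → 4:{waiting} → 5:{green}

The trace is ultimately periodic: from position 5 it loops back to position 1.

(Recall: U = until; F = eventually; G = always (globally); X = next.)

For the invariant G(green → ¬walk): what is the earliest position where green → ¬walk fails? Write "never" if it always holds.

green → ¬walk holds at every position 0..5, and those are all the positions the trace ever visits, so the invariant G(green → ¬walk) is never violated.

never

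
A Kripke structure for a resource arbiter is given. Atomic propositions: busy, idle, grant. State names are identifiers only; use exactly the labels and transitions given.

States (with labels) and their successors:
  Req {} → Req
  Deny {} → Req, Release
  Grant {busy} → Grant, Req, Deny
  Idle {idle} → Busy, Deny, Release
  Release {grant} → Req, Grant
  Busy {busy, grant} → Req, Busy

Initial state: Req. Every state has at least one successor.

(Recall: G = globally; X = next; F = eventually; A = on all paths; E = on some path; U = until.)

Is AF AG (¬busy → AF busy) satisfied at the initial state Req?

Violated

States satisfying AG (¬busy → AF busy): ∅.
States satisfying AF AG (¬busy → AF busy): ∅.
There is a path from Req along which AG (¬busy → AF busy) never holds.
Req ∉ Sat(AF AG (¬busy → AF busy)).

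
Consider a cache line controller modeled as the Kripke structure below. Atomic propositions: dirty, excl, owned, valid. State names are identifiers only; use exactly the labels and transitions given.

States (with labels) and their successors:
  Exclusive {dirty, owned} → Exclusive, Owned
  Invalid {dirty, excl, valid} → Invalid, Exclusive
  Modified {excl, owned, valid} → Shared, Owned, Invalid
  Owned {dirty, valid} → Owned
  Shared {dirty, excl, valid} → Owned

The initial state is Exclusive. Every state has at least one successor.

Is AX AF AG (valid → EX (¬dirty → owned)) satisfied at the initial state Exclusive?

States satisfying AF AG (valid → EX (¬dirty → owned)): {Exclusive, Invalid, Modified, Owned, Shared}.
States satisfying AX AF AG (valid → EX (¬dirty → owned)): {Exclusive, Invalid, Modified, Owned, Shared}.
Exclusive ∈ Sat(AX AF AG (valid → EX (¬dirty → owned))).

Satisfied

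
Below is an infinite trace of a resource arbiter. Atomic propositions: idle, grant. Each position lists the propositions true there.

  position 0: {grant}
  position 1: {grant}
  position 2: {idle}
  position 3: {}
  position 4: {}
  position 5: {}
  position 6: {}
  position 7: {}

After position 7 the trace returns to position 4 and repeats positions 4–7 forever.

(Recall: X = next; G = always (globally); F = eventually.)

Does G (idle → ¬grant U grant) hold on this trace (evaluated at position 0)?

idle → ¬grant U grant must hold at every position from 0 onward. It fails at position 2, so G (idle → ¬grant U grant) is false.
Positions where idle holds: 2.
Check ¬grant U grant at each: 2→fails.

No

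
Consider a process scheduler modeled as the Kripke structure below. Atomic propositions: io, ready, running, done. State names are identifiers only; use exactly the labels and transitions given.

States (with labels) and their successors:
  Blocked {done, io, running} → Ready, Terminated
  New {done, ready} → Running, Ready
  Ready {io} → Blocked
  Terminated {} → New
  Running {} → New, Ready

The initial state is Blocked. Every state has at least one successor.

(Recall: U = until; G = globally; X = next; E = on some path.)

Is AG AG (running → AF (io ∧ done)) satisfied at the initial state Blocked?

States satisfying AG (running → AF (io ∧ done)): {Blocked, New, Ready, Terminated, Running}.
States satisfying AG AG (running → AF (io ∧ done)): {Blocked, New, Ready, Terminated, Running}.
Every state reachable from Blocked satisfies AG (running → AF (io ∧ done)).
Blocked ∈ Sat(AG AG (running → AF (io ∧ done))).

Satisfied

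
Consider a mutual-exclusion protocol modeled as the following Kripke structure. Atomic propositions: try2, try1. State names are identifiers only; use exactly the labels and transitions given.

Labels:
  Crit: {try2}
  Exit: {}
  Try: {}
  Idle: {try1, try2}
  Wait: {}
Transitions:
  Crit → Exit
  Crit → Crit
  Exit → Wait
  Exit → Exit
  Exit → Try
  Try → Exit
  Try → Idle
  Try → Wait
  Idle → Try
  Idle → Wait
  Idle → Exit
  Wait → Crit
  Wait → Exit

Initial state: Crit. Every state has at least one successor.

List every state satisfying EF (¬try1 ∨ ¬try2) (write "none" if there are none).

{Crit, Exit, Try, Idle, Wait}

States satisfying ¬try1 ∨ ¬try2: {Crit, Exit, Try, Wait}.
States satisfying EF (¬try1 ∨ ¬try2): {Crit, Exit, Try, Idle, Wait}.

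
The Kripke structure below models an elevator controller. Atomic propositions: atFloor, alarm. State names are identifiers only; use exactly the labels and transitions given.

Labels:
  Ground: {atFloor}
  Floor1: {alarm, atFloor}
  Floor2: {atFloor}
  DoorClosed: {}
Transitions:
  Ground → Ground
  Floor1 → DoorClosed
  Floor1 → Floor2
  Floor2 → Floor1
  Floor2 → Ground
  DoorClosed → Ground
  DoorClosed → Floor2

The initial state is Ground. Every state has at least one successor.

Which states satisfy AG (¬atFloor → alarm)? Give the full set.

{Ground}

States satisfying ¬atFloor → alarm: {Ground, Floor1, Floor2}.
States satisfying AG (¬atFloor → alarm): {Ground}.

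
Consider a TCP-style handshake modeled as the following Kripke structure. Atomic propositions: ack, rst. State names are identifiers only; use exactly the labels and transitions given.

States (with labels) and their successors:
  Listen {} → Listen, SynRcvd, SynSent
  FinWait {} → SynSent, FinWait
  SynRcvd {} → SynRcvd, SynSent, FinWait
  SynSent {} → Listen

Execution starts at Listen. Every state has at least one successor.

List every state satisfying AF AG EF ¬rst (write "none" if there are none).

{Listen, FinWait, SynRcvd, SynSent}

States satisfying AG EF ¬rst: {Listen, FinWait, SynRcvd, SynSent}.
States satisfying AF AG EF ¬rst: {Listen, FinWait, SynRcvd, SynSent}.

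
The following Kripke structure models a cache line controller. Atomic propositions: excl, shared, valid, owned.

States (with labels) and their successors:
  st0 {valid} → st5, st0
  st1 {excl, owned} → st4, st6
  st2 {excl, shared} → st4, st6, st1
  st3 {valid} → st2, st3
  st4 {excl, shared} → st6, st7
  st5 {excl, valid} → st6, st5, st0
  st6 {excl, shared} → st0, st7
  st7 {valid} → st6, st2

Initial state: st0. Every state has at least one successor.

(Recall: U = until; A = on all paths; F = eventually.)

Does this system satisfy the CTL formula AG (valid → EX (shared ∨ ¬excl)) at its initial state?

States satisfying valid → EX (shared ∨ ¬excl): {st0, st1, st2, st3, st4, st5, st6, st7}.
States satisfying AG (valid → EX (shared ∨ ¬excl)): {st0, st1, st2, st3, st4, st5, st6, st7}.
Every state reachable from st0 satisfies valid → EX (shared ∨ ¬excl).
st0 ∈ Sat(AG (valid → EX (shared ∨ ¬excl))).

Yes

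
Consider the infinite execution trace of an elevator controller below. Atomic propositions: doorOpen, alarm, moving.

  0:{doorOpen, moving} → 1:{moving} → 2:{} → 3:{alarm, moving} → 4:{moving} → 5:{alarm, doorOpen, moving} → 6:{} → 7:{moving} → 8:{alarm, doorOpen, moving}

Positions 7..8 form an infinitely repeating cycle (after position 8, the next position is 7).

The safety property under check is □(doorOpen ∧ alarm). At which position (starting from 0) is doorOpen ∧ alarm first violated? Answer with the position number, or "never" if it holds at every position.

At position 0 the labels are {doorOpen, moving}, so doorOpen ∧ alarm is false there. This is the first violation.

0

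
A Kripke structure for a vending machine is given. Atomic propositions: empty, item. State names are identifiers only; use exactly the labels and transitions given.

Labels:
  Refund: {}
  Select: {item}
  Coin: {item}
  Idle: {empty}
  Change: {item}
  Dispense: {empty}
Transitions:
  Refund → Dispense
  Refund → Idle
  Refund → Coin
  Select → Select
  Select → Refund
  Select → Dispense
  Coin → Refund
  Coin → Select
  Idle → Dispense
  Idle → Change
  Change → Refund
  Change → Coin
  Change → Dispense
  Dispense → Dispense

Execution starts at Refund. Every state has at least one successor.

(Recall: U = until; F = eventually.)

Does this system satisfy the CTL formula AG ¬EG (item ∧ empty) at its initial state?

Yes

States satisfying ¬EG (item ∧ empty): {Refund, Select, Coin, Idle, Change, Dispense}.
States satisfying AG ¬EG (item ∧ empty): {Refund, Select, Coin, Idle, Change, Dispense}.
Every state reachable from Refund satisfies ¬EG (item ∧ empty).
Refund ∈ Sat(AG ¬EG (item ∧ empty)).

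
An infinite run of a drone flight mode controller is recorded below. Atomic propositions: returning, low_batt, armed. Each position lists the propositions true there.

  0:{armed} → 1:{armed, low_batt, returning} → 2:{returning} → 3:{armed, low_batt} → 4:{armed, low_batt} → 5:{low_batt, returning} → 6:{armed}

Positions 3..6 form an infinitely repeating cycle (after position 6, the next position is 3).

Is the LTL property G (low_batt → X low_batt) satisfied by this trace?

low_batt → X low_batt must hold at every position from 0 onward. It fails at position 1, so G (low_batt → X low_batt) is false.
Positions where low_batt holds: 1, 3, 4, 5.
Check X low_batt at each: 1→fails, 3→ok, 4→ok, 5→fails.

No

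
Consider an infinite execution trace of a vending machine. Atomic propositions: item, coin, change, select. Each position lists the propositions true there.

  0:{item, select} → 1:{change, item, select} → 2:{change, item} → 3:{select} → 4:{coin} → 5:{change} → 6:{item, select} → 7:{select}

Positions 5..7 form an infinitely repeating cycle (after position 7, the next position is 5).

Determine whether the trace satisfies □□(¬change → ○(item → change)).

□(¬change → ○(item → change)) holds at every position 0..7, and those are all positions ever visited, so □□(¬change → ○(item → change)) holds.

Satisfied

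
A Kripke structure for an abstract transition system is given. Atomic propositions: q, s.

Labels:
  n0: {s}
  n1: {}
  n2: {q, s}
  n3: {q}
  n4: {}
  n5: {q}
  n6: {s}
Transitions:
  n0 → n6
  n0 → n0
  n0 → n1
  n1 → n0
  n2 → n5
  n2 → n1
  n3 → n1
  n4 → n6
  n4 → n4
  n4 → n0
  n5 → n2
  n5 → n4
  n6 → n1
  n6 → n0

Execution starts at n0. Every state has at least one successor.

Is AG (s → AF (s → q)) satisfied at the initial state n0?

States satisfying s → AF (s → q): {n1, n2, n3, n4, n5}.
States satisfying AG (s → AF (s → q)): ∅.
n0 is reachable from n0 and violates s → AF (s → q), so AG fails at n0.
n0 ∉ Sat(AG (s → AF (s → q))).

No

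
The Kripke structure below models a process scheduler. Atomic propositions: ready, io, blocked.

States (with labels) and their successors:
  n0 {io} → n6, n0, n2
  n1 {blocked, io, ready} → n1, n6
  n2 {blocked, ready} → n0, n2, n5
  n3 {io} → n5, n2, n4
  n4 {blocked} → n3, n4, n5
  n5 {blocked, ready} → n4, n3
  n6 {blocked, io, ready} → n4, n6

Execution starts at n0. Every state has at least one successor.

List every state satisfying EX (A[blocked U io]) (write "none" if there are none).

States satisfying A[blocked U io]: {n0, n1, n3, n6}.
States satisfying EX (A[blocked U io]): {n0, n1, n2, n4, n5, n6}.

{n0, n1, n2, n4, n5, n6}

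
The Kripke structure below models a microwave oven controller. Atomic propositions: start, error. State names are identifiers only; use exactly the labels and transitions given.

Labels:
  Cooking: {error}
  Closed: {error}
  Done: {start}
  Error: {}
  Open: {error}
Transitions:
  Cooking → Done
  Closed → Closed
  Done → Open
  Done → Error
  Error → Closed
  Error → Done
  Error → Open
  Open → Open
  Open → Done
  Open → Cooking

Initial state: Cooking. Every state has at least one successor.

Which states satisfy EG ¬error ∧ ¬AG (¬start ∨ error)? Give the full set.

{Done, Error}

States satisfying ¬error: {Done, Error}.
States satisfying EG ¬error: {Done, Error}.
States satisfying ¬start ∨ error: {Cooking, Closed, Error, Open}.
States satisfying AG (¬start ∨ error): {Closed}.
States satisfying ¬AG (¬start ∨ error): {Cooking, Done, Error, Open}.
States satisfying EG ¬error ∧ ¬AG (¬start ∨ error): {Done, Error}.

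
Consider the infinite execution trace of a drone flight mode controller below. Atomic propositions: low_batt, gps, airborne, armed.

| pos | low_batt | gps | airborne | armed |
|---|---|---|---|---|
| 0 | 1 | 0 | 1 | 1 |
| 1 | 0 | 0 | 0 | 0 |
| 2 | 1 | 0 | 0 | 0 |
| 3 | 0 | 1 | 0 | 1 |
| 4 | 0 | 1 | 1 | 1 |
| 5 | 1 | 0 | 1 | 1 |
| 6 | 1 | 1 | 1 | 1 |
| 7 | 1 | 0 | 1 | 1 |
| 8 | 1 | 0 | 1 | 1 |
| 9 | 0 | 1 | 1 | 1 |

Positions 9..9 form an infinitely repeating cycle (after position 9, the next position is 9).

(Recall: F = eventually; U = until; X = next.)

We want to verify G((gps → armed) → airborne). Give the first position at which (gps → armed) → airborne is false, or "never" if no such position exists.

1

Check (gps → armed) → airborne at each position in order: 0 ✓.
At position 1 the labels are {}, so (gps → armed) → airborne is false there. This is the first violation.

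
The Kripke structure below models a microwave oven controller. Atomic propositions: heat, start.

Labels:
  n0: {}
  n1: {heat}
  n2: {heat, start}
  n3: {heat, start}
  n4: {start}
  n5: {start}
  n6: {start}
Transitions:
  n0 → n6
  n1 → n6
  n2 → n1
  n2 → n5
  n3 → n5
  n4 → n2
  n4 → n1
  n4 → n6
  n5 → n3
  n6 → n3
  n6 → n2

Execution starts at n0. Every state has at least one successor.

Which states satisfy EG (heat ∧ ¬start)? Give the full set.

States satisfying heat ∧ ¬start: {n1}.
States satisfying EG (heat ∧ ¬start): ∅.

none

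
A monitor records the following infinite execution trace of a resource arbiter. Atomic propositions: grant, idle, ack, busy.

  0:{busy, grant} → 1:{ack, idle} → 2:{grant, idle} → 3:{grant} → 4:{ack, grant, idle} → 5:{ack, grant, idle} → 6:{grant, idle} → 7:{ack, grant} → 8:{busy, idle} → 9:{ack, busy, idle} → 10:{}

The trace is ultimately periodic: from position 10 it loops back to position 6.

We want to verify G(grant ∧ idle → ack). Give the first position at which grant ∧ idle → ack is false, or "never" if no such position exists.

2

Check grant ∧ idle → ack at each position in order: 0 ✓, 1 ✓.
At position 2 the labels are {grant, idle}, so grant ∧ idle → ack is false there. This is the first violation.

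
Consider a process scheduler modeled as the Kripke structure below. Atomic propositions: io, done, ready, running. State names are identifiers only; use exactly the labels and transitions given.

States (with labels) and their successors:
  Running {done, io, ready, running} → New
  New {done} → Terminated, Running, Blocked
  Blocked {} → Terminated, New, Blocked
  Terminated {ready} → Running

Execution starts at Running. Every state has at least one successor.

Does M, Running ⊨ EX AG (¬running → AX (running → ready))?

States satisfying AG (¬running → AX (running → ready)): {Running, New, Blocked, Terminated}.
States satisfying EX AG (¬running → AX (running → ready)): {Running, New, Blocked, Terminated}.
Running ∈ Sat(EX AG (¬running → AX (running → ready))).

Holds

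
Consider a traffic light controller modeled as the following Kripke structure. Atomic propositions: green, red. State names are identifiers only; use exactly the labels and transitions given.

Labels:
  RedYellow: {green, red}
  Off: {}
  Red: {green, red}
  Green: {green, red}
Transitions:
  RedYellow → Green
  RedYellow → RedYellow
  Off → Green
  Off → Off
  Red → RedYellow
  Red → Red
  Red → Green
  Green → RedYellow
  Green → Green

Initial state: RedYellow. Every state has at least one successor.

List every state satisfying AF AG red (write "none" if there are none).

{RedYellow, Red, Green}

States satisfying AG red: {RedYellow, Red, Green}.
States satisfying AF AG red: {RedYellow, Red, Green}.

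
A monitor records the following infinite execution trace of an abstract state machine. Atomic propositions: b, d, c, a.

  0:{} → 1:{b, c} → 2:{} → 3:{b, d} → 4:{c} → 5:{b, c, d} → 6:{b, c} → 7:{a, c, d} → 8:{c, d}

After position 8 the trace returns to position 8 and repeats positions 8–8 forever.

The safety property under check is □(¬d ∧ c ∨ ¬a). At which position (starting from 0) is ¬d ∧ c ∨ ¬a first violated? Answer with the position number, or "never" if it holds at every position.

7

Check ¬d ∧ c ∨ ¬a at each position in order: 0 ✓, 1 ✓, 2 ✓, 3 ✓, 4 ✓, 5 ✓, 6 ✓.
At position 7 the labels are {a, c, d}, so ¬d ∧ c ∨ ¬a is false there. This is the first violation.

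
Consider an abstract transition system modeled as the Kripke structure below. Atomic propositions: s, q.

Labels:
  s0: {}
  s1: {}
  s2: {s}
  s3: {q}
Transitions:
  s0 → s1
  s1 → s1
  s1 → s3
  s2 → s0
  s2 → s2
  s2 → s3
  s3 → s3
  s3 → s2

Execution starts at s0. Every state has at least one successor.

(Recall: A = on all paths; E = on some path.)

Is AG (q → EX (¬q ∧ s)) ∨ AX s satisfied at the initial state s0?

Satisfied

States satisfying q → EX (¬q ∧ s): {s0, s1, s2, s3}.
States satisfying AG (q → EX (¬q ∧ s)): {s0, s1, s2, s3}.
States satisfying s: {s2}.
States satisfying AX s: ∅.
States satisfying AG (q → EX (¬q ∧ s)) ∨ AX s: {s0, s1, s2, s3}.
s0 ∈ Sat(AG (q → EX (¬q ∧ s)) ∨ AX s).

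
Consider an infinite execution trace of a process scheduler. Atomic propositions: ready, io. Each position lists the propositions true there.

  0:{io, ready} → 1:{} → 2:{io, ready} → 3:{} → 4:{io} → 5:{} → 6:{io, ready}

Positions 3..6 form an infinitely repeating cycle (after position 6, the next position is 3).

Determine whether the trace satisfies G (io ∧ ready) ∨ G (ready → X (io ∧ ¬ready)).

No

io ∧ ready must hold at every position from 0 onward. It fails at position 1, so G (io ∧ ready) is false.
ready → X (io ∧ ¬ready) must hold at every position from 0 onward. It fails at position 0, so G (ready → X (io ∧ ¬ready)) is false.
Positions where ready holds: 0, 2, 6.
Check X (io ∧ ¬ready) at each: 0→fails, 2→fails, 6→fails.
At position 0: G (io ∧ ready) is false; G (ready → X (io ∧ ¬ready)) is false; so G (io ∧ ready) ∨ G (ready → X (io ∧ ¬ready)) is false.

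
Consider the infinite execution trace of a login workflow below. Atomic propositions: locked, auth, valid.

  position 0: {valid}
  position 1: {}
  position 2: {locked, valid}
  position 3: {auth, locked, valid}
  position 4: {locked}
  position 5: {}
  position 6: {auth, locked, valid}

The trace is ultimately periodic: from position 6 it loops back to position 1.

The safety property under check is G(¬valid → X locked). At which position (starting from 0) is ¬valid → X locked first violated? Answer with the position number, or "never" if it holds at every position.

Check ¬valid → X locked at each position in order: 0 ✓, 1 ✓, 2 ✓, 3 ✓.
At position 4 the labels are {locked} and the next position 5 has {}, so ¬valid → X locked is false there. This is the first violation.

4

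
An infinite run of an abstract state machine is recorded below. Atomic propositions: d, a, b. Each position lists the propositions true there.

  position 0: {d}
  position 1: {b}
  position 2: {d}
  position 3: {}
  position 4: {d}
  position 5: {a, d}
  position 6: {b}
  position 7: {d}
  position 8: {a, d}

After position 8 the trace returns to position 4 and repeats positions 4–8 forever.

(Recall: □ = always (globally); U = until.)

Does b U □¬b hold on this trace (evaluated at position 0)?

Walking from position 0: at position 0, □¬b has not yet held and b fails, so b U □¬b is false.

No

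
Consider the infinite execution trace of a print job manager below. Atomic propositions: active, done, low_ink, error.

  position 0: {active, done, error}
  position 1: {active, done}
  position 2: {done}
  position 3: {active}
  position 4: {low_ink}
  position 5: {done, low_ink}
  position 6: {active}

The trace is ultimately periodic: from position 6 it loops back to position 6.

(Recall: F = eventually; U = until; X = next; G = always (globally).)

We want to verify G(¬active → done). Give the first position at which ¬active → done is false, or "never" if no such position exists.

Check ¬active → done at each position in order: 0 ✓, 1 ✓, 2 ✓, 3 ✓.
At position 4 the labels are {low_ink}, so ¬active → done is false there. This is the first violation.

4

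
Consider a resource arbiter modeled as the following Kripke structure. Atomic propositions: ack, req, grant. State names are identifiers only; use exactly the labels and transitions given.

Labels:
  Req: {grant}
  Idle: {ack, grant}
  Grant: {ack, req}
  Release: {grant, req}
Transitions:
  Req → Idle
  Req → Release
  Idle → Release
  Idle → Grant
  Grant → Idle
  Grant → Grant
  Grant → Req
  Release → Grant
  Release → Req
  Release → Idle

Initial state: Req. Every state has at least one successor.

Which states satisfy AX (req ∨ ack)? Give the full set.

{Req, Idle}

States satisfying req ∨ ack: {Idle, Grant, Release}.
States satisfying AX (req ∨ ack): {Req, Idle}.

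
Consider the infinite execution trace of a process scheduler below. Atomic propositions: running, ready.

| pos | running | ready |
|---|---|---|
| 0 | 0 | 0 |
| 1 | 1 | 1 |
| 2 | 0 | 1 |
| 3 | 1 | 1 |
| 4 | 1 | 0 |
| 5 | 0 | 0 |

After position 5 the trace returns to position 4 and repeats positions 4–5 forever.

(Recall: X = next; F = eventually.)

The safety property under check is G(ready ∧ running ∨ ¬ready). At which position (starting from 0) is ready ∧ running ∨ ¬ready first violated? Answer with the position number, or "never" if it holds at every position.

Check ready ∧ running ∨ ¬ready at each position in order: 0 ✓, 1 ✓.
At position 2 the labels are {ready}, so ready ∧ running ∨ ¬ready is false there. This is the first violation.

2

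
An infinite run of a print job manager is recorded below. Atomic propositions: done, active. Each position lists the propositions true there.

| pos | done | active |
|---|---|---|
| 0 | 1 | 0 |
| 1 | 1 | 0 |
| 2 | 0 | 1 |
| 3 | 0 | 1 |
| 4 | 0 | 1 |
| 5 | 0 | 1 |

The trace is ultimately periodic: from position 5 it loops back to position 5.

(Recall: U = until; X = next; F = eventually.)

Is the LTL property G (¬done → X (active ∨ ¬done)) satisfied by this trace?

¬done → X (active ∨ ¬done) holds at every position 0..5, and those are all positions ever visited, so G (¬done → X (active ∨ ¬done)) holds.
Positions where ¬done holds: 2, 3, 4, 5.
Check X (active ∨ ¬done) at each: 2→ok, 3→ok, 4→ok, 5→ok.

Satisfied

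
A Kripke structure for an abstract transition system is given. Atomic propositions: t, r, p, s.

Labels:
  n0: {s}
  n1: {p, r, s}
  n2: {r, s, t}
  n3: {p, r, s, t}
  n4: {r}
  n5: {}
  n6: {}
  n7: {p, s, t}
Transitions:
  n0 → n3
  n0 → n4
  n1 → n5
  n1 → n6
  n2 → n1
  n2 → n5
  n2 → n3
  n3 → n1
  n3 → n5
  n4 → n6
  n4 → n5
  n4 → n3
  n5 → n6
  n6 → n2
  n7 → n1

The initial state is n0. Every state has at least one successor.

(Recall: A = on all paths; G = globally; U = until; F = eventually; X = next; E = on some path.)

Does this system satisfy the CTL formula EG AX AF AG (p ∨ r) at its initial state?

No

States satisfying AX AF AG (p ∨ r): ∅.
States satisfying EG AX AF AG (p ∨ r): ∅.
No suitable path/successor from n0 witnesses the formula.
n0 ∉ Sat(EG AX AF AG (p ∨ r)).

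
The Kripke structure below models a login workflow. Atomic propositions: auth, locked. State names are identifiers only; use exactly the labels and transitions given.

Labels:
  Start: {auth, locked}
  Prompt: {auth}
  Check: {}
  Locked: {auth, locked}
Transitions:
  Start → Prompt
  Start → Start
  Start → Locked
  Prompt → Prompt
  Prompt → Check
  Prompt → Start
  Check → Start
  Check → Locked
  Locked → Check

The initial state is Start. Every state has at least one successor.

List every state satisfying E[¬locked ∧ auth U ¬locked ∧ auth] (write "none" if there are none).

States satisfying ¬locked ∧ auth: {Prompt}.
States satisfying E[¬locked ∧ auth U ¬locked ∧ auth]: {Prompt}.

{Prompt}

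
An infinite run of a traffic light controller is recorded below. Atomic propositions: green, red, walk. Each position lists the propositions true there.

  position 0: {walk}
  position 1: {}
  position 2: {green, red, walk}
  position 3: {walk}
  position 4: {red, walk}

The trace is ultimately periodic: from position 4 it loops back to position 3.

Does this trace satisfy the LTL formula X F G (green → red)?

The position after 0 is 1; F G (green → red) is true there.

Holds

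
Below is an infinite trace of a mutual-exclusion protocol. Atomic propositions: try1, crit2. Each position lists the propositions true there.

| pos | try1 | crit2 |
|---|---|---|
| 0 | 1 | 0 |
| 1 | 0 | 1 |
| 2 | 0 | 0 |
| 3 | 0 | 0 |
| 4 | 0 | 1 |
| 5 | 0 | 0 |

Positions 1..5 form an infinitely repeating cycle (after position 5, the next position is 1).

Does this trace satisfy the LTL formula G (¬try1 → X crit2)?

¬try1 → X crit2 must hold at every position from 0 onward. It fails at position 1, so G (¬try1 → X crit2) is false.
Positions where ¬try1 holds: 1, 2, 3, 4, 5.
Check X crit2 at each: 1→fails, 2→fails, 3→ok, 4→fails, 5→ok.

Does not hold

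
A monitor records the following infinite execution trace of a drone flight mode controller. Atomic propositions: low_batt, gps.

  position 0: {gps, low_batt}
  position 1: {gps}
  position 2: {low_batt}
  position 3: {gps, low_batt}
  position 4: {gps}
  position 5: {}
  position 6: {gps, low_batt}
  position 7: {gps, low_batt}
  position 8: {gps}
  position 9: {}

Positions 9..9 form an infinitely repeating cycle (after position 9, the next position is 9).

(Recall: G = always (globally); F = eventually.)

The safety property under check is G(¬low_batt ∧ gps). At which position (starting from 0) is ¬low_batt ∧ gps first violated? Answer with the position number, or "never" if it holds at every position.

0

At position 0 the labels are {gps, low_batt}, so ¬low_batt ∧ gps is false there. This is the first violation.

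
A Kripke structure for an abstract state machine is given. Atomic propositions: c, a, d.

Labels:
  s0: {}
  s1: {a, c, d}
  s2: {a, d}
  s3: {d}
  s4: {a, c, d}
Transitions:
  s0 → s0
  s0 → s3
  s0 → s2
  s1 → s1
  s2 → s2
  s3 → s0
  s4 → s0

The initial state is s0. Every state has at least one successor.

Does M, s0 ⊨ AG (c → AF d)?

States satisfying c → AF d: {s0, s1, s2, s3, s4}.
States satisfying AG (c → AF d): {s0, s1, s2, s3, s4}.
Every state reachable from s0 satisfies c → AF d.
s0 ∈ Sat(AG (c → AF d)).

Yes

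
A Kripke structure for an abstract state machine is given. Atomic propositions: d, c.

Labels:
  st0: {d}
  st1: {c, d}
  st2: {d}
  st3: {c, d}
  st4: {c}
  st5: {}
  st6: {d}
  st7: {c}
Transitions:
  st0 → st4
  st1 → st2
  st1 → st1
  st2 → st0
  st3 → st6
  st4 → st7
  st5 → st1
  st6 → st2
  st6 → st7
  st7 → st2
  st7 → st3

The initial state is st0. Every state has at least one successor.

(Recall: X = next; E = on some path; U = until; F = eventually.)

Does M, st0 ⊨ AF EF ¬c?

Holds

States satisfying EF ¬c: {st0, st1, st2, st3, st4, st5, st6, st7}.
States satisfying AF EF ¬c: {st0, st1, st2, st3, st4, st5, st6, st7}.
st0 ∈ Sat(AF EF ¬c).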